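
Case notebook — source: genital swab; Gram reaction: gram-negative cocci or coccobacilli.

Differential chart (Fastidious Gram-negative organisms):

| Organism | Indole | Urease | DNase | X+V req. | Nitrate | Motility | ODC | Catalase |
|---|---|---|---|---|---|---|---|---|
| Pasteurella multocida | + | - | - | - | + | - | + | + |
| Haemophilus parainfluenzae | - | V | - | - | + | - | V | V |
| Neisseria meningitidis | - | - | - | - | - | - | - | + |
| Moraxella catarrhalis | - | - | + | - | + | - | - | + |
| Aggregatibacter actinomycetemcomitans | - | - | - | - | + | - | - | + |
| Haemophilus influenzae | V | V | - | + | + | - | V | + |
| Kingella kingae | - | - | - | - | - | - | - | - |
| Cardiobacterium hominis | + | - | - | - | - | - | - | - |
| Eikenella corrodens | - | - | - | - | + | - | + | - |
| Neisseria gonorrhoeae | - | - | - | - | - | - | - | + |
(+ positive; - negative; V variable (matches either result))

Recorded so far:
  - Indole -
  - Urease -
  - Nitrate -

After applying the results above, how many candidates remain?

3

Nitrate -: excludes 6 organisms — 4 left.
Urease -: all 4 remaining candidates are consistent.
Indole -: excludes Cardiobacterium hominis — 3 left.
Still consistent: Kingella kingae, Neisseria gonorrhoeae, Neisseria meningitidis.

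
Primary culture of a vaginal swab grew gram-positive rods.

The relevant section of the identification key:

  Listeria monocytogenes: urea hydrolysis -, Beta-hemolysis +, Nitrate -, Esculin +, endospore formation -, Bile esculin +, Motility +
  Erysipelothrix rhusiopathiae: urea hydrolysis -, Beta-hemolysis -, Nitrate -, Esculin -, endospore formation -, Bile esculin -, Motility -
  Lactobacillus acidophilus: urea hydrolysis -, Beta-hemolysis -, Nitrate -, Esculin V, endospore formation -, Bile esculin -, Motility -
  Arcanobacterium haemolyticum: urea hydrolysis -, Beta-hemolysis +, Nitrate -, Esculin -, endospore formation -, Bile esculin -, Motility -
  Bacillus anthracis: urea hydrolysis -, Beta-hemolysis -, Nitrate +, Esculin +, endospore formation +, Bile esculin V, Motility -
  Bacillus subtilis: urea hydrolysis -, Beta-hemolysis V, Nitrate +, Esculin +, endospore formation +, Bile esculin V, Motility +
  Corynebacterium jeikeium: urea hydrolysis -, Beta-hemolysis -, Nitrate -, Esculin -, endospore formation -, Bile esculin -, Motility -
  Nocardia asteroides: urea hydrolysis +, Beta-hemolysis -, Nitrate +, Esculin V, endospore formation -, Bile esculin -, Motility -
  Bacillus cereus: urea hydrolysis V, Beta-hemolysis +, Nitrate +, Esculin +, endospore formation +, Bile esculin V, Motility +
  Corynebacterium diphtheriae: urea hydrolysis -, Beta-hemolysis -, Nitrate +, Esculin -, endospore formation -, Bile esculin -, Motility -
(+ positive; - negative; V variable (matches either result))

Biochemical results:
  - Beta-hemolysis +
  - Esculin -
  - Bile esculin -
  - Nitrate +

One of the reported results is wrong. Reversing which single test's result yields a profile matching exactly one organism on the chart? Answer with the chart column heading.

As reported, no row in the chart matches all 4 reactions.
Reversing Nitrate (to -) → unique match: Arcanobacterium haemolyticum.
Reversing Esculin → 2 organisms match (not unique).
Reversing Beta-hemolysis → 2 organisms match (not unique).
Reversing Bile esculin → still no organism matches.

Nitrate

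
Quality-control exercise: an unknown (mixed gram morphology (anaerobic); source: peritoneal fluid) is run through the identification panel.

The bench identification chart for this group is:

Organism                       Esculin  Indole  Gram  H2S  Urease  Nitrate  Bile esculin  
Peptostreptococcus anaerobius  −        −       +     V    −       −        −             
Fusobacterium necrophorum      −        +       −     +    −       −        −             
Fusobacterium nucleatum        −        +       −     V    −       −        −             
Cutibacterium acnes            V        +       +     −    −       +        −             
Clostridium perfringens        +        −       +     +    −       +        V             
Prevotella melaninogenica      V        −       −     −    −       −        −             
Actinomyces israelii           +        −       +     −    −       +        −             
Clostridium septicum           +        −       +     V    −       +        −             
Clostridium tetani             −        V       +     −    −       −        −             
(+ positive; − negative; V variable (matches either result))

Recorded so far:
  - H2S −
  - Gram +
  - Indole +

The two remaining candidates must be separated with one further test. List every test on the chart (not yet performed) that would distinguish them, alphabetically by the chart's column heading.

Indole +: excludes 5 organisms — 4 left.
Gram +: excludes Fusobacterium necrophorum, Fusobacterium nucleatum — 2 left.
H2S −: all 2 remaining candidates are consistent.
Two candidates remain: Clostridium tetani and Cutibacterium acnes.
  Esculin: − vs V — variable for at least one, does not separate.
  Urease: − vs − — same for both, does not separate.
  Nitrate: Clostridium tetani −, Cutibacterium acnes + — discriminates.
  Bile esculin: − vs − — same for both, does not separate.

Nitrate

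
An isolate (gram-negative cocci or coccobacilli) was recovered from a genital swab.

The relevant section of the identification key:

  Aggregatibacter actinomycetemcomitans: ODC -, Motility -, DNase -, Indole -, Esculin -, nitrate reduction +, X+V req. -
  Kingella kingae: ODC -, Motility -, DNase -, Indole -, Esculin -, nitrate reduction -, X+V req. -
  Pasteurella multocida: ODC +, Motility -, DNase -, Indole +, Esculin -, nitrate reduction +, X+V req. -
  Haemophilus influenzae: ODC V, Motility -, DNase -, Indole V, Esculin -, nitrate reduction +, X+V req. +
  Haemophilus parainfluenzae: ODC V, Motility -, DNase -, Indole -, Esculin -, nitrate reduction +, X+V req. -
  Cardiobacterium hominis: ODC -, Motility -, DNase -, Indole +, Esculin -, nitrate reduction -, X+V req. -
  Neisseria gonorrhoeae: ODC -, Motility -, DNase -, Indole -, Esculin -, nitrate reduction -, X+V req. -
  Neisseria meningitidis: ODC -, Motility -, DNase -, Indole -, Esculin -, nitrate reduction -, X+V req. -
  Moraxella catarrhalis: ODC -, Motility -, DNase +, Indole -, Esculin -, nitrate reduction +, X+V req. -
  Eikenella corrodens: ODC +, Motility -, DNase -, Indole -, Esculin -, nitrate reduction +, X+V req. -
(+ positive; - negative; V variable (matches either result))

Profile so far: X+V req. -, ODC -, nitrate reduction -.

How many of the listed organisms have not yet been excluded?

4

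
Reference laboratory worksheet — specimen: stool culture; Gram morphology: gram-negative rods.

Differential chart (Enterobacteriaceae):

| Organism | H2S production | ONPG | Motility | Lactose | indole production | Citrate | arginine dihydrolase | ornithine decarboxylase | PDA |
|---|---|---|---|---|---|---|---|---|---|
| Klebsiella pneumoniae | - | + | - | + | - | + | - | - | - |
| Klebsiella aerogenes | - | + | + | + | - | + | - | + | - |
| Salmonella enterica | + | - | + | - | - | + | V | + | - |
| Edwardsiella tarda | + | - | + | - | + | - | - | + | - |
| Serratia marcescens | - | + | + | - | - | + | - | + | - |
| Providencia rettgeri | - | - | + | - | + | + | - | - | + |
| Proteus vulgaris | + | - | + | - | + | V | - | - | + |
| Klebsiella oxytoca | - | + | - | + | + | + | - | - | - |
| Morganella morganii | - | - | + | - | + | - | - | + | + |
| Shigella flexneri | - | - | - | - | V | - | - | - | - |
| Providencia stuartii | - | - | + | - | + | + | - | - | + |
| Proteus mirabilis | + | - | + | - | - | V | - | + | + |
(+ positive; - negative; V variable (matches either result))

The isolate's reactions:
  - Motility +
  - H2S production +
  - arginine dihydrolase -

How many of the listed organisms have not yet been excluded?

arginine dihydrolase -: all 12 remaining candidates are consistent.
H2S production +: excludes 8 organisms — 4 left.
Motility +: all 4 remaining candidates are consistent.
Still consistent: Edwardsiella tarda, Proteus mirabilis, Proteus vulgaris, Salmonella enterica.

4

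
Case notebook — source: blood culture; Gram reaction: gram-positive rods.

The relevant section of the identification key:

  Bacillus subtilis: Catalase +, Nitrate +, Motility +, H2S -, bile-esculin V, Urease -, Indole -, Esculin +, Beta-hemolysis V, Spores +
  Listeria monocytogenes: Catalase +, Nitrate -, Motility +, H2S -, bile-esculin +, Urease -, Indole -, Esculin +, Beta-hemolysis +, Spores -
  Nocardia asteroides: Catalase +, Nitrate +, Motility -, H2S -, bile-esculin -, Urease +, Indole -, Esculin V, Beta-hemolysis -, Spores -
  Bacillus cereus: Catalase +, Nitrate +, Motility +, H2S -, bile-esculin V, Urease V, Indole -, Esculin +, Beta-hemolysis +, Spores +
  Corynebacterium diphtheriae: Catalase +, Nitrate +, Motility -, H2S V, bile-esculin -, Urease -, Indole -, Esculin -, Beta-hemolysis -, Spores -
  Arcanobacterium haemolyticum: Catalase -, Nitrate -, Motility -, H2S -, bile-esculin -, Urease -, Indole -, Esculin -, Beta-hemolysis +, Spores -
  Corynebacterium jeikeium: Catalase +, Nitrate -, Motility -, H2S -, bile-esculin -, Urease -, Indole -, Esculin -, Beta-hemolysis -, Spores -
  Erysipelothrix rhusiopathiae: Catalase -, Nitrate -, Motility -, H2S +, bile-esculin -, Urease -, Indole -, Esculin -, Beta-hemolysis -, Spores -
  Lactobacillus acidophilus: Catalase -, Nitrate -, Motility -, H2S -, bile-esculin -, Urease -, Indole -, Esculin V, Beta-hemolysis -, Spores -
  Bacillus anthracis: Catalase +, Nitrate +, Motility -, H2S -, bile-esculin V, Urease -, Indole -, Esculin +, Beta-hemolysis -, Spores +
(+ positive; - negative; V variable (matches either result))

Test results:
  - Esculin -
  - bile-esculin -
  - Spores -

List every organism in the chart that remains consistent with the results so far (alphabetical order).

Arcanobacterium haemolyticum, Corynebacterium diphtheriae, Corynebacterium jeikeium, Erysipelothrix rhusiopathiae, Lactobacillus acidophilus, Nocardia asteroides

bile-esculin -: excludes Listeria monocytogenes — 9 left.
Spores -: excludes Bacillus subtilis, Bacillus cereus, Bacillus anthracis — 6 left.
Esculin -: all 6 remaining candidates are consistent.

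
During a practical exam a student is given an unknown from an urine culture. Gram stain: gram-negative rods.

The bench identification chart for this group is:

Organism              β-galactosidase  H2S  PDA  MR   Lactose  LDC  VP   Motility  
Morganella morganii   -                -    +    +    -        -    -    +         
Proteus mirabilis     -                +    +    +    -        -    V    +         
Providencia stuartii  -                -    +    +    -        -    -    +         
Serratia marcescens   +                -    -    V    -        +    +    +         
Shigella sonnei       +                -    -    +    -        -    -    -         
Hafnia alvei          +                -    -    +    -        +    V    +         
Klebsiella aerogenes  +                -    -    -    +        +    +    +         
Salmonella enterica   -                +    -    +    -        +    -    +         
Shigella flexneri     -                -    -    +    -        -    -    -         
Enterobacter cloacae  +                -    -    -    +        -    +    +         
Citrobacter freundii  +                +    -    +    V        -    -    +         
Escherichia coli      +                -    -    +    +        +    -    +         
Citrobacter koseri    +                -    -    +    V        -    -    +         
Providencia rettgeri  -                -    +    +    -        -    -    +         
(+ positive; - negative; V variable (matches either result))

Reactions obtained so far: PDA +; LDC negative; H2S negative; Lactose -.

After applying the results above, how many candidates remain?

Lactose -: excludes Klebsiella aerogenes, Enterobacter cloacae, Escherichia coli — 11 left.
H2S -: excludes Proteus mirabilis, Salmonella enterica, Citrobacter freundii — 8 left.
LDC -: excludes Serratia marcescens, Hafnia alvei — 6 left.
PDA +: excludes Shigella sonnei, Shigella flexneri, Citrobacter koseri — 3 left.
Still consistent: Morganella morganii, Providencia rettgeri, Providencia stuartii.

3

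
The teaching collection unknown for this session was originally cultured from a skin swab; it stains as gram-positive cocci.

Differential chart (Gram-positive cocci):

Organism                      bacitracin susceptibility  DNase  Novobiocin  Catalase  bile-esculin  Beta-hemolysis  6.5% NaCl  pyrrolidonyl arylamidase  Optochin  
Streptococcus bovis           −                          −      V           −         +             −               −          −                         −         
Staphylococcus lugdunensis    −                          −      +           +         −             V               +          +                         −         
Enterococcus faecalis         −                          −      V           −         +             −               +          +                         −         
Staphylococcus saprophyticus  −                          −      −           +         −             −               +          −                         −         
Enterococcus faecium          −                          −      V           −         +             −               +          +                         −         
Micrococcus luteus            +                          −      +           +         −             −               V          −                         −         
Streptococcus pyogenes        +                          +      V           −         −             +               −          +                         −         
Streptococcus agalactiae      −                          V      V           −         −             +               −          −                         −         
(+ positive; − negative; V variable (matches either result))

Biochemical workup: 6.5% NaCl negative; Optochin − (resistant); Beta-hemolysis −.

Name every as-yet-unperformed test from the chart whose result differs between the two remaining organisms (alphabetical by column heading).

bacitracin susceptibility, bile-esculin, Catalase

6.5% NaCl −: excludes Staphylococcus lugdunensis, Enterococcus faecalis, Staphylococcus saprophyticus, Enterococcus faecium — 4 left.
Optochin −: all 4 remaining candidates are consistent.
Beta-hemolysis −: excludes Streptococcus pyogenes, Streptococcus agalactiae — 2 left.
Two candidates remain: Micrococcus luteus and Streptococcus bovis.
  bacitracin susceptibility: Micrococcus luteus +, Streptococcus bovis − — discriminates.
  DNase: − vs − — same for both, does not separate.
  Novobiocin: + vs V — variable for at least one, does not separate.
  Catalase: Micrococcus luteus +, Streptococcus bovis − — discriminates.
  bile-esculin: Micrococcus luteus −, Streptococcus bovis + — discriminates.
  pyrrolidonyl arylamidase: − vs − — same for both, does not separate.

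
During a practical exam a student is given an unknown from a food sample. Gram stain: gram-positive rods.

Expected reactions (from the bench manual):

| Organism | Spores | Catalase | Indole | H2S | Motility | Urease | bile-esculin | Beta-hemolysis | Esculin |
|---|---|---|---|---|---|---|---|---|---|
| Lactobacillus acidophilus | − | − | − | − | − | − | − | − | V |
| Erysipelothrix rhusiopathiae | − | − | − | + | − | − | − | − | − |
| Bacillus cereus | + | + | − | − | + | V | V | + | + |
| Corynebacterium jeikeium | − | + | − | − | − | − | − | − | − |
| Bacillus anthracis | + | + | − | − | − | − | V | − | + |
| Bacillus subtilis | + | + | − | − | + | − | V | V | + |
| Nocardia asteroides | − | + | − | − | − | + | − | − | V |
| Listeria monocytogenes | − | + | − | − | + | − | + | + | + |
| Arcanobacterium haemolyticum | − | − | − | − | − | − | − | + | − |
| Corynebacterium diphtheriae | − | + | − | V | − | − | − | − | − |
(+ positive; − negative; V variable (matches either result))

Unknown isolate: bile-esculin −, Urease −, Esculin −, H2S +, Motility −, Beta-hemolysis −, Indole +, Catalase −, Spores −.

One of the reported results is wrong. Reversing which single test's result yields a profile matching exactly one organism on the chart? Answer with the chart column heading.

As reported, no row in the chart matches all 9 reactions.
Reversing Catalase → still no organism matches.
Reversing Indole (to −) → unique match: Erysipelothrix rhusiopathiae.
Reversing H2S → still no organism matches.
Reversing bile-esculin → still no organism matches.
Reversing Motility → still no organism matches.
Reversing Spores → still no organism matches.
Reversing Beta-hemolysis → still no organism matches.
Reversing Urease → still no organism matches.
Reversing Esculin → still no organism matches.

Indole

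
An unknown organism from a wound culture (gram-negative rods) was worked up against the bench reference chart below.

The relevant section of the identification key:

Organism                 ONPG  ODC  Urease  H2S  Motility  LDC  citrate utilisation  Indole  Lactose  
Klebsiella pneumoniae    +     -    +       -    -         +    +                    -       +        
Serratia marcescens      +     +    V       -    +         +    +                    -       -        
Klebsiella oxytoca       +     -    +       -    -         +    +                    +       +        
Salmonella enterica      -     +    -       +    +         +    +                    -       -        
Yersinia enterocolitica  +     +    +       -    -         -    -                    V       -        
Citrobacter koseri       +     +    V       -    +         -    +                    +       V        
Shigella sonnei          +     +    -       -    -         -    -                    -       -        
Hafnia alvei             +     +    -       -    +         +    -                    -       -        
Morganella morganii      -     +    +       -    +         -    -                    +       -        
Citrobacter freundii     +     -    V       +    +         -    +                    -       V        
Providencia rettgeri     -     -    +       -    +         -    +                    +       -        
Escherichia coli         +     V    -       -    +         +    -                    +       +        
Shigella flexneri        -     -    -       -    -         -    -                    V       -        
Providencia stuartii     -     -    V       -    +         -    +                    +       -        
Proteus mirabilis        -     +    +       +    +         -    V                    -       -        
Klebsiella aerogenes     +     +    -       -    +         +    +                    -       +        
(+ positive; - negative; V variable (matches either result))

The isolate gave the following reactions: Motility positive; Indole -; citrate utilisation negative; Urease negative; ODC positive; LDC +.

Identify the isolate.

Hafnia alvei

Motility +: excludes 5 organisms — 11 left.
Urease -: excludes Morganella morganii, Providencia rettgeri, Proteus mirabilis — 8 left.
citrate utilisation -: excludes 6 organisms — 2 left.
ODC +: all 2 remaining candidates are consistent.
Indole -: excludes Escherichia coli — 1 left.
LDC +: the one remaining candidate is consistent.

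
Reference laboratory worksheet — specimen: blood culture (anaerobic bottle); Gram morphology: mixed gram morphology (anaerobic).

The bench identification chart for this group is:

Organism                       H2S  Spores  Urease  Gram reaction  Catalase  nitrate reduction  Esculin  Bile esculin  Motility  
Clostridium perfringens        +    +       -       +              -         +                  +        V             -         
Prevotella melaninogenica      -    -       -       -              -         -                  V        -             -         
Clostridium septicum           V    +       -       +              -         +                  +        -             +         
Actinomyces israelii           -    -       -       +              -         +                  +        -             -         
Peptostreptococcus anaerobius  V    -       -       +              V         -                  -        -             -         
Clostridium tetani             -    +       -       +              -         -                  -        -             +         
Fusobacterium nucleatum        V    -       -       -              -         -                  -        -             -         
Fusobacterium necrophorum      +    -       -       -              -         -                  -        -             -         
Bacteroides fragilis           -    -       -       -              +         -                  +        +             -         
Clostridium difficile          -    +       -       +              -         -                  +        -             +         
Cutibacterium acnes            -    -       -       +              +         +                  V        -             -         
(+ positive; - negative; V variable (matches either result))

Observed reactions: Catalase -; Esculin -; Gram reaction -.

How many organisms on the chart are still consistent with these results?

3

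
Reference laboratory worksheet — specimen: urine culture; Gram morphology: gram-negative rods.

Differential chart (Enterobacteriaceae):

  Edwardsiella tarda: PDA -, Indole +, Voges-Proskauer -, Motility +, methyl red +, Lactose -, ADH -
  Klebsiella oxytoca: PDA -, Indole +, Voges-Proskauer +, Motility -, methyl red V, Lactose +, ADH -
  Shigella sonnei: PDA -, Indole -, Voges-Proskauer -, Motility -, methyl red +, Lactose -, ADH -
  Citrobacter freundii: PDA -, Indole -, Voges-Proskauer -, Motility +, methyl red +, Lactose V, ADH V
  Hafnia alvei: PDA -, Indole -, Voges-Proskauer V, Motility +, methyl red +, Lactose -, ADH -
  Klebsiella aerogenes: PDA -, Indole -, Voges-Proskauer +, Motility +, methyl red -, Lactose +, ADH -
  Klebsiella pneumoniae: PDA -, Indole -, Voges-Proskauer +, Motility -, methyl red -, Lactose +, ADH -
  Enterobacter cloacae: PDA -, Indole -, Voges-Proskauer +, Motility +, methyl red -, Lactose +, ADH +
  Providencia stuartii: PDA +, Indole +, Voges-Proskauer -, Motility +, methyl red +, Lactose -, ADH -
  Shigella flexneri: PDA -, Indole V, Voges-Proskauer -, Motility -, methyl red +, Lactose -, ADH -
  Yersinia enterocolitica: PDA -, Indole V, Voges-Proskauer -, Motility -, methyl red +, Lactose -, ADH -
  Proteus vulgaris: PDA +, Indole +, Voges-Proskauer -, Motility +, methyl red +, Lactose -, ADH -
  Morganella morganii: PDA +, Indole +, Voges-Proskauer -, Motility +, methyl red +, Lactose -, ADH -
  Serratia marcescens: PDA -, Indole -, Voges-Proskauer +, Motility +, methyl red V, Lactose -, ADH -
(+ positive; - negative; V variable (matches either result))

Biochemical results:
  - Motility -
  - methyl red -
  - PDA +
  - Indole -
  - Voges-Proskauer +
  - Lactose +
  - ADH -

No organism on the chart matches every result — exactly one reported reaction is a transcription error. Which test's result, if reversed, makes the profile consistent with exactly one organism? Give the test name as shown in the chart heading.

As reported, no row in the chart matches all 7 reactions.
Reversing Lactose → still no organism matches.
Reversing Voges-Proskauer → still no organism matches.
Reversing methyl red → still no organism matches.
Reversing Motility → still no organism matches.
Reversing ADH → still no organism matches.
Reversing PDA (to -) → unique match: Klebsiella pneumoniae.
Reversing Indole → still no organism matches.

PDA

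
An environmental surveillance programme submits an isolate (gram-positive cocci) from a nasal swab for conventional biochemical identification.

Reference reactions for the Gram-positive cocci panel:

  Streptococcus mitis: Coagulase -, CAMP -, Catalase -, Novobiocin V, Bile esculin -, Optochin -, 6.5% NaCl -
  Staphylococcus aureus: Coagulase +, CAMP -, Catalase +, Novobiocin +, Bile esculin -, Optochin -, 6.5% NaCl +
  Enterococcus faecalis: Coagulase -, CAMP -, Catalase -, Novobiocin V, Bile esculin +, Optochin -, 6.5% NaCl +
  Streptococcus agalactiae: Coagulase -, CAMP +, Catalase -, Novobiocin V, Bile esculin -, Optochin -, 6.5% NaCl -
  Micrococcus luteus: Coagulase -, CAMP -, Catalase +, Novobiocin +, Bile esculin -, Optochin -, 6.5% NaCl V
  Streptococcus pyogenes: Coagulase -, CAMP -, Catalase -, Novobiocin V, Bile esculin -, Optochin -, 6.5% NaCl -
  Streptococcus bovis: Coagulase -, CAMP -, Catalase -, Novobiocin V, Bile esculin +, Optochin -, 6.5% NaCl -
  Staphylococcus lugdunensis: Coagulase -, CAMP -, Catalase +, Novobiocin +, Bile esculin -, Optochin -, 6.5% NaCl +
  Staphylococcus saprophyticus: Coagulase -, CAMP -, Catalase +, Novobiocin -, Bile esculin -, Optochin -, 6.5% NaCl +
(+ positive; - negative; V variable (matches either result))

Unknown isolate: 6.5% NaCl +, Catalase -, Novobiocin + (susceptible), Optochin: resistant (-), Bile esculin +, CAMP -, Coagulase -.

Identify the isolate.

Enterococcus faecalis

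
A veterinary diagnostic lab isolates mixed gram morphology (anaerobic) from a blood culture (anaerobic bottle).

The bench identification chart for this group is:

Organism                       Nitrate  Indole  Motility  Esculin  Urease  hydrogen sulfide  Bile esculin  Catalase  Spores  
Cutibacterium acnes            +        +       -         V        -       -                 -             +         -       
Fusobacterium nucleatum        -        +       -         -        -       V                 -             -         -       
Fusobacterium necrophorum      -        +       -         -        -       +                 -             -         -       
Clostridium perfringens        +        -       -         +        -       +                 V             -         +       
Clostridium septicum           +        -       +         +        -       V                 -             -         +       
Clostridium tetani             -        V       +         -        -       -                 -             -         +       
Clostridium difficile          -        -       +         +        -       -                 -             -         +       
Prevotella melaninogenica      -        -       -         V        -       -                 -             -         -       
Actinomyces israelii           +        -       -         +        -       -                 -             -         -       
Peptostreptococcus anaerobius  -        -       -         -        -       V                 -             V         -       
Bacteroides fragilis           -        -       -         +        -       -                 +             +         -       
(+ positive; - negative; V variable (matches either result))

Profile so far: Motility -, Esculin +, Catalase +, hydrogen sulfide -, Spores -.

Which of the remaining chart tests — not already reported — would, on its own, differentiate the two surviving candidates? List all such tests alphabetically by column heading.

Bile esculin, Indole, Nitrate

Catalase +: excludes 8 organisms — 3 left.
Motility -: all 3 remaining candidates are consistent.
Spores -: all 3 remaining candidates are consistent.
hydrogen sulfide -: all 3 remaining candidates are consistent.
Esculin +: excludes Peptostreptococcus anaerobius — 2 left.
Two candidates remain: Bacteroides fragilis and Cutibacterium acnes.
  Nitrate: Bacteroides fragilis -, Cutibacterium acnes + — discriminates.
  Indole: Bacteroides fragilis -, Cutibacterium acnes + — discriminates.
  Urease: - vs - — same for both, does not separate.
  Bile esculin: Bacteroides fragilis +, Cutibacterium acnes - — discriminates.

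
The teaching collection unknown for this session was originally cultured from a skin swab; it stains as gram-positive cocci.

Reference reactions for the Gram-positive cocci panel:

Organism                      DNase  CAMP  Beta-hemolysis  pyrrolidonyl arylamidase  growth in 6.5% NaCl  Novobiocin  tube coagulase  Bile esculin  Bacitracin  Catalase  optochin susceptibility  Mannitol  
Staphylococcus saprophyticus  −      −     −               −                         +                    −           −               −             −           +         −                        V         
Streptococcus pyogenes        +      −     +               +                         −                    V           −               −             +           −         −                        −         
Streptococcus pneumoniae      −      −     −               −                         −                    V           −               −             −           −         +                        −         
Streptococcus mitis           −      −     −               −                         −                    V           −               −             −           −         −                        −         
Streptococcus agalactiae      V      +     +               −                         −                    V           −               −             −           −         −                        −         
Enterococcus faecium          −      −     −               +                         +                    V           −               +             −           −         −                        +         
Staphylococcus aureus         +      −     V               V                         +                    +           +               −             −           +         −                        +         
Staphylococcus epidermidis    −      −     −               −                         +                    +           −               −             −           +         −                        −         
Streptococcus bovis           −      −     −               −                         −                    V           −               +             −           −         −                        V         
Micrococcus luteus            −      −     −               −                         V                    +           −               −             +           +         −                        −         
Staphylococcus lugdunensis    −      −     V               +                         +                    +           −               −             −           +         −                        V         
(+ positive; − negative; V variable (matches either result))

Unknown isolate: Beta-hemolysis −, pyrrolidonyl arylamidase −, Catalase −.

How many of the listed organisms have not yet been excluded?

Catalase −: excludes 5 organisms — 6 left.
pyrrolidonyl arylamidase −: excludes Streptococcus pyogenes, Enterococcus faecium — 4 left.
Beta-hemolysis −: excludes Streptococcus agalactiae — 3 left.
Still consistent: Streptococcus bovis, Streptococcus mitis, Streptococcus pneumoniae.

3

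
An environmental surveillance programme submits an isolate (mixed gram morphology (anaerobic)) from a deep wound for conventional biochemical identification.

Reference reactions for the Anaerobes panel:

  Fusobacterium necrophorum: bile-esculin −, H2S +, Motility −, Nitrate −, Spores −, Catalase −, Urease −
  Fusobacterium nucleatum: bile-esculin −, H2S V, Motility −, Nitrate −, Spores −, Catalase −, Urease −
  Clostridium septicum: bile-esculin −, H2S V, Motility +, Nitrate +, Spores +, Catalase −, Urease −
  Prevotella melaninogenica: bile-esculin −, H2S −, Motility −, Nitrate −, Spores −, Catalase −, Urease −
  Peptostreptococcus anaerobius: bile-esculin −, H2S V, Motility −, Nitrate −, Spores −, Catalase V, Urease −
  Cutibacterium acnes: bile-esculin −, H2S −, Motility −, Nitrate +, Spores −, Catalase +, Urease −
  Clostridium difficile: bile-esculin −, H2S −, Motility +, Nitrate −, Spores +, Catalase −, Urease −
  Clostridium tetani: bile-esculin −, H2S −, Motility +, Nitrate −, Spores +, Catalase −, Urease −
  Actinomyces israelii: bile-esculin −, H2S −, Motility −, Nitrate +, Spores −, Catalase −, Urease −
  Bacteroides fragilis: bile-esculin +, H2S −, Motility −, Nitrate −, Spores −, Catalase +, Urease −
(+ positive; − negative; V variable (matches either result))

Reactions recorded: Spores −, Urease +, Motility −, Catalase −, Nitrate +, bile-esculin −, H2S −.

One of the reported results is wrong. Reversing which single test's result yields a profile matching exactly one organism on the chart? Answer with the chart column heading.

Urease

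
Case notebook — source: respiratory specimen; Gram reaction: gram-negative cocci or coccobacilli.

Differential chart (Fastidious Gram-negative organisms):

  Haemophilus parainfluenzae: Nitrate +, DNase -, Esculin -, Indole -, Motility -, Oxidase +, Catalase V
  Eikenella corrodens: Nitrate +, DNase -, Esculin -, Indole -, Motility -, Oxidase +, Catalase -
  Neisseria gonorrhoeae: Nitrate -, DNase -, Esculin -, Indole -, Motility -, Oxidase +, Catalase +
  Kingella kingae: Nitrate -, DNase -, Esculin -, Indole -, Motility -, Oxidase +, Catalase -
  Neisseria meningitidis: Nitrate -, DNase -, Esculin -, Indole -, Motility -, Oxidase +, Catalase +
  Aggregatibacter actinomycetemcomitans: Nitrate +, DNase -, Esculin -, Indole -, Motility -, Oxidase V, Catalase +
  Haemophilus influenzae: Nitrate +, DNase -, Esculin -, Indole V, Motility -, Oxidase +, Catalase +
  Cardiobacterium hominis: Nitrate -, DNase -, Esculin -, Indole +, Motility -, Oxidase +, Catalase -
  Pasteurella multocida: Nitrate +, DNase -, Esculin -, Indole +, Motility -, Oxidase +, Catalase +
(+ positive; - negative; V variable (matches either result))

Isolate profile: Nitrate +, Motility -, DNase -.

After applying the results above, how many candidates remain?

5

DNase -: all 9 remaining candidates are consistent.
Motility -: all 9 remaining candidates are consistent.
Nitrate +: excludes Neisseria gonorrhoeae, Kingella kingae, Neisseria meningitidis, Cardiobacterium hominis — 5 left.
Still consistent: Aggregatibacter actinomycetemcomitans, Eikenella corrodens, Haemophilus influenzae, Haemophilus parainfluenzae, Pasteurella multocida.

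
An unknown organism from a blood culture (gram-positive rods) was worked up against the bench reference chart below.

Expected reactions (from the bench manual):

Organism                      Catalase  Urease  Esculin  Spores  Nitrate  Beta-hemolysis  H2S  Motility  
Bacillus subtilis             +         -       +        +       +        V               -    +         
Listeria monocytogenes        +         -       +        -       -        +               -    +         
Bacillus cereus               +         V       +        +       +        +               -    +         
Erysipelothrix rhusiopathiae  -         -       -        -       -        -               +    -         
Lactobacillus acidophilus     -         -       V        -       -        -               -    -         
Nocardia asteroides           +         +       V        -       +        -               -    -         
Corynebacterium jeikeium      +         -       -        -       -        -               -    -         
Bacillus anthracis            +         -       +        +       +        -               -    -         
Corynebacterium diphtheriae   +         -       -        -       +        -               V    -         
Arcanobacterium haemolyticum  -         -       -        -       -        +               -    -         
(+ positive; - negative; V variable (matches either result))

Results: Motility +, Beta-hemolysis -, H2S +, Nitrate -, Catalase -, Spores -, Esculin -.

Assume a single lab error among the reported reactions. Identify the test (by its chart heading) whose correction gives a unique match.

As reported, no row in the chart matches all 7 reactions.
Reversing Nitrate → still no organism matches.
Reversing Beta-hemolysis → still no organism matches.
Reversing Catalase → still no organism matches.
Reversing Motility (to -) → unique match: Erysipelothrix rhusiopathiae.
Reversing Spores → still no organism matches.
Reversing Esculin → still no organism matches.
Reversing H2S → still no organism matches.

Motility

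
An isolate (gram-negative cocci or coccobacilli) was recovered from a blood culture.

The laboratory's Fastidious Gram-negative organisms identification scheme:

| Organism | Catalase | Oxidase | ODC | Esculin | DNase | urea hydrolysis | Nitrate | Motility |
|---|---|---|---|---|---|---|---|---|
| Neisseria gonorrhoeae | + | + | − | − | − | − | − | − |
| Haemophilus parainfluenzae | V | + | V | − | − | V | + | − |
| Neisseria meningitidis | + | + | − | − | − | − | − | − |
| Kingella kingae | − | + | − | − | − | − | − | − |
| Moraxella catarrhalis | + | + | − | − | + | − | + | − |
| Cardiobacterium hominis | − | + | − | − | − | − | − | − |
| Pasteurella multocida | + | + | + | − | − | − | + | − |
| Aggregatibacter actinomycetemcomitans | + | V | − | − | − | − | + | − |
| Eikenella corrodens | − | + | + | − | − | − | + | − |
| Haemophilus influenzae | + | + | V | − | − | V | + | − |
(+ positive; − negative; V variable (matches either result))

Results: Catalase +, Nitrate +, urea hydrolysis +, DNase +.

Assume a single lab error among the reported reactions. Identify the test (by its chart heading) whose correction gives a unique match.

As reported, no row in the chart matches all 4 reactions.
Reversing Nitrate → still no organism matches.
Reversing urea hydrolysis (to −) → unique match: Moraxella catarrhalis.
Reversing Catalase → still no organism matches.
Reversing DNase → 2 organisms match (not unique).

urea hydrolysis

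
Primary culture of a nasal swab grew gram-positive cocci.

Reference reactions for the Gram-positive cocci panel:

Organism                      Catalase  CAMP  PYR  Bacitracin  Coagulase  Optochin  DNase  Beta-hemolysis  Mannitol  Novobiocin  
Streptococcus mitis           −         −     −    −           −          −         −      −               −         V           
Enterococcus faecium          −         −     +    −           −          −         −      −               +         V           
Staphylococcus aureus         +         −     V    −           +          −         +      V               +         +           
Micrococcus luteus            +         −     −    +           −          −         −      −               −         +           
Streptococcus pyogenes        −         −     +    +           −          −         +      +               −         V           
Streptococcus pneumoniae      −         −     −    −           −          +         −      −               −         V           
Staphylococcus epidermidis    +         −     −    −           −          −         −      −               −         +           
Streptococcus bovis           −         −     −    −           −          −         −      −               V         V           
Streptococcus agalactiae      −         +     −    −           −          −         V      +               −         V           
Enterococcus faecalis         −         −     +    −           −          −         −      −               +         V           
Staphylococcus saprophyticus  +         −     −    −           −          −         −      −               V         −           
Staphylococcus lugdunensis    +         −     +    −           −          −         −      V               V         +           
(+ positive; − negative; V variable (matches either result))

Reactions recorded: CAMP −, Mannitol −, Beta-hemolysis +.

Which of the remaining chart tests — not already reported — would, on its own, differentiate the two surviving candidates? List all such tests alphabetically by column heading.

Bacitracin, Catalase, DNase

Mannitol −: excludes Enterococcus faecium, Staphylococcus aureus, Enterococcus faecalis — 9 left.
Beta-hemolysis +: excludes 6 organisms — 3 left.
CAMP −: excludes Streptococcus agalactiae — 2 left.
Two candidates remain: Staphylococcus lugdunensis and Streptococcus pyogenes.
  Catalase: Staphylococcus lugdunensis +, Streptococcus pyogenes − — discriminates.
  PYR: + vs + — same for both, does not separate.
  Bacitracin: Staphylococcus lugdunensis −, Streptococcus pyogenes + — discriminates.
  Coagulase: − vs − — same for both, does not separate.
  Optochin: − vs − — same for both, does not separate.
  DNase: Staphylococcus lugdunensis −, Streptococcus pyogenes + — discriminates.
  Novobiocin: + vs V — variable for at least one, does not separate.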